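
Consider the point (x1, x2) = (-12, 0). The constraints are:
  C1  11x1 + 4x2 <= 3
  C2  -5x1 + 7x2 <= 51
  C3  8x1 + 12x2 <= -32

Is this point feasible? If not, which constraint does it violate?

not feasible — violates C2

Constraint C2: -5x1 + 7x2 = 60, which is not ≤ 51. All other constraints are satisfied.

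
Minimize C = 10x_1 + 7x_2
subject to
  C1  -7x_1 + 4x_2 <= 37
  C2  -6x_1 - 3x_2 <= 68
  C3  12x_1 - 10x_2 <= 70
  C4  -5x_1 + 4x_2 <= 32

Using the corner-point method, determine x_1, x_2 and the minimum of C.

Vertices and C = 10x_1 + 7x_2:
  (-383/45, -254/45) → C = -5608/45
  (-5/2, 39/8) → C = 73/8
  (-235/48, -103/8) → C = -1669/12
The feasible region is unbounded (it extends along (4, 5), (5, 6)), but C strictly increases along every unbounded feasible direction, so there is no improving ray and the minimum is attained at a vertex.

The binding constraints are -6x_1 - 3x_2 = 68 and 12x_1 - 10x_2 = 70.
Solving simultaneously gives x_1 = -235/48, x_2 = -103/8.

x_1 = -235/48, x_2 = -103/8, minimum C = -1669/12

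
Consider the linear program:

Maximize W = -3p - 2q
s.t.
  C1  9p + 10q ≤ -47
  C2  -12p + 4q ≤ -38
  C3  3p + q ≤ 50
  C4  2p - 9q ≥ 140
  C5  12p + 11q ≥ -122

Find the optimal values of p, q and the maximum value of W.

The optimum lies where 2p - 9q = 140 and 12p + 11q = -122.
Solving simultaneously gives p = 17/5, q = -74/5.

p = 17/5, q = -74/5, maximum W = 97/5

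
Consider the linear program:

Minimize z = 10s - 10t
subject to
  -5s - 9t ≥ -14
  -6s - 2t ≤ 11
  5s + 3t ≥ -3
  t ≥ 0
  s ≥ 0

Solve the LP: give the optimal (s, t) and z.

s = 0, t = 14/9, minimum z = -140/9

Vertices and z = 10s - 10t:
  (14/5, 0) → z = 28
  (0, 14/9) → z = -140/9
  (0, 0) → z = 0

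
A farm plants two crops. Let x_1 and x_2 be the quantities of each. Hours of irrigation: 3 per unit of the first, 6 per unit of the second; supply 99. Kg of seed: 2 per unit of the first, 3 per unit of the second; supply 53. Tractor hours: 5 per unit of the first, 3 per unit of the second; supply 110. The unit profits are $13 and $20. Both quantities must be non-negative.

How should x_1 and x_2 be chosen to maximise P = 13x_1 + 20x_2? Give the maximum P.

Extreme points and P = 13x_1 + 20x_2:
  (0, 0) → P = 0
  (0, 33/2) → P = 330
  (22, 0) → P = 286
  (7, 13) → P = 351
  (19, 5) → P = 347

The binding constraints are 3x_1 + 6x_2 = 99 and 2x_1 + 3x_2 = 53.
Solving simultaneously gives x_1 = 7, x_2 = 13.

x_1 = 7, x_2 = 13, maximum P = 351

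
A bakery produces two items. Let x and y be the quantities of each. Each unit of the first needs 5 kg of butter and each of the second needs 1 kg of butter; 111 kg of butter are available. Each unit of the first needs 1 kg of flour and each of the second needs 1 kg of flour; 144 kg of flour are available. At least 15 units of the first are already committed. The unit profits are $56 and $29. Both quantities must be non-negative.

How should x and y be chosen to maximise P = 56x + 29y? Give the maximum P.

x = 15, y = 36, maximum P = 1884

Corner points and P = 56x + 29y:
  (111/5, 0) → P = 6216/5
  (15, 0) → P = 840
  (15, 36) → P = 1884

At the optimal vertex, 5x + y = 111 and x = 15.
Solving simultaneously gives x = 15, y = 36.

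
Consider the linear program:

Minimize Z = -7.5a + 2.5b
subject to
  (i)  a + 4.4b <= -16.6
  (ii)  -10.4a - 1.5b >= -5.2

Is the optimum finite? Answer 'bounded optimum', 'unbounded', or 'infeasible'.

unbounded

From the feasible point (2389/2213, -8892/2213), moving in the direction (1.5, -10.4) keeps every constraint satisfied while Z decreases without bound.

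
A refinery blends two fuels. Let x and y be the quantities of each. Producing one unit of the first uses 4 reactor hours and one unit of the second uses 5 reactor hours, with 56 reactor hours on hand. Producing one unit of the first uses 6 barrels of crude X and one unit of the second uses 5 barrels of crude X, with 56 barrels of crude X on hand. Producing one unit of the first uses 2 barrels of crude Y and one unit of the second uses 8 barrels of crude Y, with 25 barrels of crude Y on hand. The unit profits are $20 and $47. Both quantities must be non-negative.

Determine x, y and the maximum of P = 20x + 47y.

x = 17/2, y = 1, maximum P = 217

Corner points and P = 20x + 47y:
  (0, 0) → P = 0
  (0, 25/8) → P = 1175/8
  (28/3, 0) → P = 560/3
  (17/2, 1) → P = 217

The optimum lies where 6x + 5y = 56 and 2x + 8y = 25.
Solving simultaneously gives x = 17/2, y = 1.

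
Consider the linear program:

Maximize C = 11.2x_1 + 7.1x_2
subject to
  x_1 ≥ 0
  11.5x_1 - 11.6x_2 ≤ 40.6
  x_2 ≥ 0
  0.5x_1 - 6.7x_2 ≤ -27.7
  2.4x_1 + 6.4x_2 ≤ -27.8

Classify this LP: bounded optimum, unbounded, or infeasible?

The boundaries x_1 = 0 and 0.5x_1 - 6.7x_2 = -27.7 meet at (0, 277/67), but that point violates 2.4x_1 + 6.4x_2 ≤ -27.8. Every candidate vertex is excluded by some other constraint, so the feasible region is empty.

infeasible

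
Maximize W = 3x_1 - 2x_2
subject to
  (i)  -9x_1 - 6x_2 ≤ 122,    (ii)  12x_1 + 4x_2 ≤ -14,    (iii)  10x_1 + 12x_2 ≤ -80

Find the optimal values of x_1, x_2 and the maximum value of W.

Vertices and W = 3x_1 - 2x_2:
  (101/9, -223/6) → W = 108
  (-41/2, 125/12) → W = -247/3
  (19/13, -205/26) → W = 262/13

The optimum lies where -9x_1 - 6x_2 = 122 and 12x_1 + 4x_2 = -14.
Solving simultaneously gives x_1 = 101/9, x_2 = -223/6.

x_1 = 101/9, x_2 = -223/6, maximum W = 108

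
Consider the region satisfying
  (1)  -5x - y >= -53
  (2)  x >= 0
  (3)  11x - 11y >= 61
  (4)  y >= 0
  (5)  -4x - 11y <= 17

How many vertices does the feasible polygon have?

Of the 10 pairwise boundary intersections, those satisfying every inequality are:
  (322/33, 139/33)
  (53/5, 0)
  (61/11, 0)

3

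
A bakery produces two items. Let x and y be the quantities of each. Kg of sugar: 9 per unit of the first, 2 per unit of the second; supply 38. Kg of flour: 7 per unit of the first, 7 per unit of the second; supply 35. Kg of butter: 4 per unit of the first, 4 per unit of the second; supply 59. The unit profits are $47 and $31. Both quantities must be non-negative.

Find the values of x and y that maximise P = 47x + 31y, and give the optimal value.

x = 4, y = 1, maximum P = 219

Vertices and P = 47x + 31y:
  (0, 0) → P = 0
  (0, 5) → P = 155
  (38/9, 0) → P = 1786/9
  (4, 1) → P = 219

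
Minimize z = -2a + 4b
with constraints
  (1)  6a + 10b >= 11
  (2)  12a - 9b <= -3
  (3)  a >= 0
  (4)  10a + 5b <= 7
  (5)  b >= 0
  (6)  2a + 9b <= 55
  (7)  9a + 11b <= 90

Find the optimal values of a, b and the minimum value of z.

Corner points and z = -2a + 4b:
  (0, 11/10) → z = 22/5
  (3/14, 34/35) → z = 121/35
  (0, 7/5) → z = 28/5

a = 3/14, b = 34/35, minimum z = 121/35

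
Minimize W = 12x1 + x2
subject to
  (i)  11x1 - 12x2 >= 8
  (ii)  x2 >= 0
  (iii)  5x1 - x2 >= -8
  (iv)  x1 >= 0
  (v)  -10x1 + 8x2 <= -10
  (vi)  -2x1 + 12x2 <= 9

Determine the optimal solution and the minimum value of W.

Vertices and W = 12x1 + x2:
  (7/4, 15/16) → W = 351/16
  (17/9, 115/108) → W = 2563/108
  (1, 0) → W = 12
The feasible region is unbounded (it extends along (6, 1), (1, 0)), but W strictly increases along every unbounded feasible direction, so there is no improving ray and the minimum is attained at a vertex.

The optimum lies where x2 = 0 and -10x1 + 8x2 = -10.
Solving simultaneously gives x1 = 1, x2 = 0.

x1 = 1, x2 = 0, minimum W = 12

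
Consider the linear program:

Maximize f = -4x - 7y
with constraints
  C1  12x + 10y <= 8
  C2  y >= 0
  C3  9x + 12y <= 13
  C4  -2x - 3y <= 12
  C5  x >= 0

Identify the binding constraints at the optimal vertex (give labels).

Extreme points and f = -4x - 7y:
  (2/3, 0) → f = -8/3
  (0, 4/5) → f = -28/5
  (0, 0) → f = 0

The maximum is at (0, 0). Substituting into each constraint, equality holds for C2 and C5; the remaining constraints have slack.

C2 and C5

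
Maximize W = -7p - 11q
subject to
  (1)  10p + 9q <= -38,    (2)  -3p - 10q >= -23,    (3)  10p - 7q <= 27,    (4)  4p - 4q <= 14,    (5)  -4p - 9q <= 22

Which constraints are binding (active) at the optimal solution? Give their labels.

(2) and (5)

Vertices and W = -7p - 11q:
  (-587/73, 344/73) → W = 325/73
  (-8/3, -34/27) → W = 878/27
  (-427/13, 158/13) → W = 1251/13

The maximum is at (-427/13, 158/13). Substituting into each constraint, equality holds for (2) and (5); the remaining constraints have slack.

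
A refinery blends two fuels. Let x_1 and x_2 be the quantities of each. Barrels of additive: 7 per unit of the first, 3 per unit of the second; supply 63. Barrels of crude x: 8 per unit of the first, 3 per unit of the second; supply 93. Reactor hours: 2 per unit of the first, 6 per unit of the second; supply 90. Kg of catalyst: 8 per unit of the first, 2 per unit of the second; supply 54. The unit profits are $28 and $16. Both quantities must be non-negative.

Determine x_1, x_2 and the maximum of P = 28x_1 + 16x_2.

x_1 = 3, x_2 = 14, maximum P = 308

Vertices and P = 28x_1 + 16x_2:
  (0, 0) → P = 0
  (0, 15) → P = 240
  (27/4, 0) → P = 189
  (3, 14) → P = 308
  (18/5, 63/5) → P = 1512/5

At the optimal vertex, 7x_1 + 3x_2 = 63 and 2x_1 + 6x_2 = 90.
Solving simultaneously gives x_1 = 3, x_2 = 14.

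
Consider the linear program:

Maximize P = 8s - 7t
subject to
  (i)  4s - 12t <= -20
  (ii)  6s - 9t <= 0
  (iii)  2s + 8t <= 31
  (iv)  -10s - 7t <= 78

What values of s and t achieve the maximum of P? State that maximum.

Feasible corners and P = 8s - 7t:
  (53/14, 41/14) → P = 137/14
  (-269/37, -28/37) → P = -1956/37
  (-841/66, 233/33) → P = -1665/11

The binding constraints are 4s - 12t = -20 and 2s + 8t = 31.
Solving simultaneously gives s = 53/14, t = 41/14.

s = 53/14, t = 41/14, maximum P = 137/14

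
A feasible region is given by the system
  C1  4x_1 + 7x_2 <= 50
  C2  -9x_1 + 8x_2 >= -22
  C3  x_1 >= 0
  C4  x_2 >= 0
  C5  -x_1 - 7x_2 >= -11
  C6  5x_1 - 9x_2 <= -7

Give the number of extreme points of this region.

3

Intersecting each pair of boundary lines and keeping only the points that satisfy every inequality leaves:
  (0, 11/7)
  (0, 7/9)
  (25/22, 31/22)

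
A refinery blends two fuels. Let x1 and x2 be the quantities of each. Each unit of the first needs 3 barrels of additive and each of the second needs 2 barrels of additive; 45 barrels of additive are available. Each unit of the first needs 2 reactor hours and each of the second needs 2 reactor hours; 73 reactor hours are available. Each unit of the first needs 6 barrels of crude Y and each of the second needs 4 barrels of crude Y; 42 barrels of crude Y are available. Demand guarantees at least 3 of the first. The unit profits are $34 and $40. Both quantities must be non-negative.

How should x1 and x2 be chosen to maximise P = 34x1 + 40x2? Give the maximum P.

x1 = 3, x2 = 6, maximum P = 342

The optimum lies where 6x1 + 4x2 = 42 and x1 = 3.
Solving simultaneously gives x1 = 3, x2 = 6.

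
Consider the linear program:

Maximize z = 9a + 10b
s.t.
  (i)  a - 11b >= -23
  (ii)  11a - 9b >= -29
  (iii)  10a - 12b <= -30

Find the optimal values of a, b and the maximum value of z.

Corner points and z = 9a + 10b:
  (-1, 2) → z = 11
  (-27/49, 100/49) → z = 757/49
  (-13/7, 20/21) → z = -151/21

a = -27/49, b = 100/49, maximum z = 757/49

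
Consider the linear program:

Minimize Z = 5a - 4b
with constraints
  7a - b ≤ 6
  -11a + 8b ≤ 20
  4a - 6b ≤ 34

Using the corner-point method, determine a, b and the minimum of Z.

Extreme points and Z = 5a - 4b:
  (68/45, 206/45) → Z = -484/45
  (1/19, -107/19) → Z = 433/19
  (-196/17, -227/17) → Z = -72/17

a = 68/45, b = 206/45, minimum Z = -484/45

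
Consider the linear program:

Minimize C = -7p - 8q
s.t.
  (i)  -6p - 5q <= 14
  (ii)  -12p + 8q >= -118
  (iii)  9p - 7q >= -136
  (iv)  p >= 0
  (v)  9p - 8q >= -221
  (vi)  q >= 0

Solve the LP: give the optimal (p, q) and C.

p = 113, q = 619/4, minimum C = -2029

Vertices and C = -7p - 8q:
  (113, 619/4) → C = -2029
  (59/6, 0) → C = -413/6
  (0, 136/7) → C = -1088/7
  (51, 85) → C = -1037
  (0, 0) → C = 0

The binding constraints are -12p + 8q = -118 and 9p - 8q = -221.
Solving simultaneously gives p = 113, q = 619/4.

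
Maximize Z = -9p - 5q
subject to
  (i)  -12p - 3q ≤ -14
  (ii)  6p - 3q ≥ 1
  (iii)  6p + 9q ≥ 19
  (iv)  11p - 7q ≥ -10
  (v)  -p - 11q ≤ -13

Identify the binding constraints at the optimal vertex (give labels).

Vertices and Z = -9p - 5q:
  (11/12, 3/2) → Z = -63/4
  (37/9, 71/9) → Z = -688/9
  (92/57, 59/57) → Z = -1123/57
The feasible region is unbounded (it extends along (7, 11), (11, -1)), but Z strictly decreases along every unbounded feasible direction, so there is no improving ray and the maximum is attained at a vertex.

The maximum is at (11/12, 3/2). Substituting into each constraint, equality holds for (ii) and (iii); the remaining constraints have slack.

(ii) and (iii)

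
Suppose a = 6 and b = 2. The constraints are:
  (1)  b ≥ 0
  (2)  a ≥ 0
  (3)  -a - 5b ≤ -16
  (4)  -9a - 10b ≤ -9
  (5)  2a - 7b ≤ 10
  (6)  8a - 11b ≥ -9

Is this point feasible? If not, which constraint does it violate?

feasible

(1): 2 ≥ 0 ✓
(2): 6 ≥ 0 ✓
(3): -16 ≤ -16 ✓
(4): -74 ≤ -9 ✓
(5): -2 ≤ 10 ✓
(6): 26 ≥ -9 ✓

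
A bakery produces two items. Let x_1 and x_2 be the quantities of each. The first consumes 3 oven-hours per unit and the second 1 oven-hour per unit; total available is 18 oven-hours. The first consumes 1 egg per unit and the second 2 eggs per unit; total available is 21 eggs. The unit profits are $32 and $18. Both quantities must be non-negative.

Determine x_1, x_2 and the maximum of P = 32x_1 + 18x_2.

At the optimal vertex, 3x_1 + x_2 = 18 and x_1 + 2x_2 = 21.
Solving simultaneously gives x_1 = 3, x_2 = 9.

x_1 = 3, x_2 = 9, maximum P = 258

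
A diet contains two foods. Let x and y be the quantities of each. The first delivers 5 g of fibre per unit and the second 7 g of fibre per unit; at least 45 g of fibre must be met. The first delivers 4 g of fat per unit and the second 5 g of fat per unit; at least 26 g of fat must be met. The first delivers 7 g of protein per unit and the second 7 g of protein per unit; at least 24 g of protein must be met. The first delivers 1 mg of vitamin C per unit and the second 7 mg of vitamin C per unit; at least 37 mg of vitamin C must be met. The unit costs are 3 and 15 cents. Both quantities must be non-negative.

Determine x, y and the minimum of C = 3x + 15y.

Vertices and C = 3x + 15y:
  (0, 45/7) → C = 675/7
  (37, 0) → C = 111
  (2, 5) → C = 81
The feasible region is unbounded (it extends along (0, 1), (1, 0)), but C strictly increases along every unbounded feasible direction, so there is no improving ray and the minimum is attained at a vertex.

x = 2, y = 5, minimum C = 81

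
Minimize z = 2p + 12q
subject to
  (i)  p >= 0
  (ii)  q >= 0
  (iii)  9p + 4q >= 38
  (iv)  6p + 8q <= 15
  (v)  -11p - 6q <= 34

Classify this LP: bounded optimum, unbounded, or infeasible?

The boundaries p = 0 and q = 0 meet at (0, 0), but that point violates 9p + 4q ≥ 38. Every candidate vertex is excluded by some other constraint, so the feasible region is empty.

infeasible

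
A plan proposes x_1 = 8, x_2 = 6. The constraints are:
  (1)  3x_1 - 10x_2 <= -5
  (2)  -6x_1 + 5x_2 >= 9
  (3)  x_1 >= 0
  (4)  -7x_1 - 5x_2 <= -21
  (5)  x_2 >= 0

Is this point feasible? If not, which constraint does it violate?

Constraint (2): -6x_1 + 5x_2 = -18, which is not ≥ 9. All other constraints are satisfied.

not feasible — violates (2)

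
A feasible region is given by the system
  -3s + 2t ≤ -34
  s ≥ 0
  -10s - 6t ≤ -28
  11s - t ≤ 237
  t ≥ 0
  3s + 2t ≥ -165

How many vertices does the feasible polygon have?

3

Of the 15 pairwise boundary intersections, those satisfying every inequality are:
  (440/19, 337/19)
  (34/3, 0)
  (237/11, 0)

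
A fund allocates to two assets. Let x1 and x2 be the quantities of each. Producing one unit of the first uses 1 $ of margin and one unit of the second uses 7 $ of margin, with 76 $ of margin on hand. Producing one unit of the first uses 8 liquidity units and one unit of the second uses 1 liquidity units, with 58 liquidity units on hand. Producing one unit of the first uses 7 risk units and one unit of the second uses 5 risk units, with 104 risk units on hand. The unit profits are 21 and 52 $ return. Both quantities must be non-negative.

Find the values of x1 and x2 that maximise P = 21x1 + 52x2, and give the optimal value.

x1 = 6, x2 = 10, maximum P = 646

Feasible corners and P = 21x1 + 52x2:
  (0, 0) → P = 0
  (0, 76/7) → P = 3952/7
  (29/4, 0) → P = 609/4
  (6, 10) → P = 646

At the optimal vertex, x1 + 7x2 = 76 and 8x1 + x2 = 58.
Solving simultaneously gives x1 = 6, x2 = 10.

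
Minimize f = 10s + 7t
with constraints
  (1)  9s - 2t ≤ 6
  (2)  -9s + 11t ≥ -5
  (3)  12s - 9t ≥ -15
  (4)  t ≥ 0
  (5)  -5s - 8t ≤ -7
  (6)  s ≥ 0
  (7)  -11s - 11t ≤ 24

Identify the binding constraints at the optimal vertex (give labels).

Corner points and f = 10s + 7t:
  (28/19, 69/19) → f = 763/19
  (31/41, 33/82) → f = 851/82
  (0, 5/3) → f = 35/3
  (0, 7/8) → f = 49/8

The minimum is at (0, 7/8). Substituting into each constraint, equality holds for (5) and (6); the remaining constraints have slack.

(5) and (6)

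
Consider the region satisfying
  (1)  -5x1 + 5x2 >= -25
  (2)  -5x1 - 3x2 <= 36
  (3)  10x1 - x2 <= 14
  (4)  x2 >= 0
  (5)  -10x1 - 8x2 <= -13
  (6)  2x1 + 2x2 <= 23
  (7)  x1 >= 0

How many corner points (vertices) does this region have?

5

Of the 21 pairwise boundary intersections, those satisfying every inequality are:
  (7/5, 0)
  (51/22, 101/11)
  (13/10, 0)
  (0, 13/8)
  (0, 23/2)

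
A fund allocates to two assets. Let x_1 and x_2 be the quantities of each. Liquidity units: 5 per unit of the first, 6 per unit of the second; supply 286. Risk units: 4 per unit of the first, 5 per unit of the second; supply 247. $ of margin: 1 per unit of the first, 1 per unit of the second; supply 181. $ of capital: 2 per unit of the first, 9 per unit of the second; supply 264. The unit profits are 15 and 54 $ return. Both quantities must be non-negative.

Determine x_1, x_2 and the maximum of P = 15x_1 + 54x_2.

The optimum lies where 5x_1 + 6x_2 = 286 and 2x_1 + 9x_2 = 264.
Solving simultaneously gives x_1 = 30, x_2 = 68/3.

x_1 = 30, x_2 = 68/3, maximum P = 1674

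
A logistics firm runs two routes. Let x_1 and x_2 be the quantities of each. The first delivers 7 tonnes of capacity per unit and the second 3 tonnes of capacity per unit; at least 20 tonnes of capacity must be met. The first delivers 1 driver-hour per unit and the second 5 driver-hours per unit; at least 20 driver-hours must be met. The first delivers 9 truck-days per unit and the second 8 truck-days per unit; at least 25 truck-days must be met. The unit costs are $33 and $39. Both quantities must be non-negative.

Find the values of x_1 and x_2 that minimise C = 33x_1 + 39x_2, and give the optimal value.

x_1 = 5/4, x_2 = 15/4, minimum C = 375/2

Vertices and C = 33x_1 + 39x_2:
  (0, 20/3) → C = 260
  (20, 0) → C = 660
  (5/4, 15/4) → C = 375/2
The feasible region is unbounded (it extends along (0, 1), (1, 0)), but C strictly increases along every unbounded feasible direction, so there is no improving ray and the minimum is attained at a vertex.

The binding constraints are 7x_1 + 3x_2 = 20 and x_1 + 5x_2 = 20.
Solving simultaneously gives x_1 = 5/4, x_2 = 15/4.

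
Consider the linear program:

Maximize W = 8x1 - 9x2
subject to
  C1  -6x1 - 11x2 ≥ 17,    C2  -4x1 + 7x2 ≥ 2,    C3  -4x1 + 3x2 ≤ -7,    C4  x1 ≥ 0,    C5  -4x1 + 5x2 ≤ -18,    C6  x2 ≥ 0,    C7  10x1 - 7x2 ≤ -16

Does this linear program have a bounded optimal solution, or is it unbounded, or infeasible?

The boundaries x2 = 0 and 10x1 - 7x2 = -16 meet at (-8/5, 0), but that point violates -6x1 - 11x2 ≥ 17. Every candidate vertex is excluded by some other constraint, so the feasible region is empty.

infeasible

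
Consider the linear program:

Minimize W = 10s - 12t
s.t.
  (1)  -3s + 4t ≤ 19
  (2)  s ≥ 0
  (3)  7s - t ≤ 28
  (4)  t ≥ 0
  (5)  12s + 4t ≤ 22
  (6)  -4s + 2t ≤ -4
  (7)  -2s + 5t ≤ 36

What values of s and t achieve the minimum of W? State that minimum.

s = 3/2, t = 1, minimum W = 3

Vertices and W = 10s - 12t:
  (11/6, 0) → W = 55/3
  (1, 0) → W = 10
  (3/2, 1) → W = 3

The optimum lies where 12s + 4t = 22 and -4s + 2t = -4.
Solving simultaneously gives s = 3/2, t = 1.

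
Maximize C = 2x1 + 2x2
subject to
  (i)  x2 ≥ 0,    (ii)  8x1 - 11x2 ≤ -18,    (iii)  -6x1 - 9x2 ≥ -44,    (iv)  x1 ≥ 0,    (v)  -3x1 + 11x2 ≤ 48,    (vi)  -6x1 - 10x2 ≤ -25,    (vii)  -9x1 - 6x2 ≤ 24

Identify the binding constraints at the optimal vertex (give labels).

Corner points and C = 2x1 + 2x2:
  (7/3, 10/3) → C = 34/3
  (95/146, 154/73) → C = 403/73
  (52/93, 140/31) → C = 944/93
  (0, 48/11) → C = 96/11
  (0, 5/2) → C = 5

The maximum is at (7/3, 10/3). Substituting into each constraint, equality holds for (ii) and (iii); the remaining constraints have slack.

(ii) and (iii)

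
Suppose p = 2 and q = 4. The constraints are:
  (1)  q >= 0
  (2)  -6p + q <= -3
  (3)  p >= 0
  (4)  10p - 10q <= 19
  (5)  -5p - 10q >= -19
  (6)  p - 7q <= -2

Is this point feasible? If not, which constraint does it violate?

Constraint (5): -5p - 10q = -50, which is not ≥ -19. All other constraints are satisfied.

not feasible — violates (5)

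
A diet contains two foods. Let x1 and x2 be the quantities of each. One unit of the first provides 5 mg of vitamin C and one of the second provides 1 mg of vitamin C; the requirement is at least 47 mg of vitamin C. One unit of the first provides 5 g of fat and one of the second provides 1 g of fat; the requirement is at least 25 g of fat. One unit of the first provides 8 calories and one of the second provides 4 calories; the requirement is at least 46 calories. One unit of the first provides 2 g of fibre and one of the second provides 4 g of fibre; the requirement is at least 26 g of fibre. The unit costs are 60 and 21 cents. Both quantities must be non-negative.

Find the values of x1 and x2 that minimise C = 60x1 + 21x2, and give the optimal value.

x1 = 9, x2 = 2, minimum C = 582

The feasible region is unbounded (it extends along (0, 1), (1, 0)), but C strictly increases along every unbounded feasible direction, so there is no improving ray and the minimum is attained at a vertex.

At the optimal vertex, 5x1 + x2 = 47 and 2x1 + 4x2 = 26.
Solving simultaneously gives x1 = 9, x2 = 2.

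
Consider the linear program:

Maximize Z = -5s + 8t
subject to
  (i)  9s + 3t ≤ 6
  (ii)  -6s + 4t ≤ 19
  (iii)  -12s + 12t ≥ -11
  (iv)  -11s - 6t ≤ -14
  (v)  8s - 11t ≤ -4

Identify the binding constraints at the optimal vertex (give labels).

Extreme points and Z = -5s + 8t:
  (-11/18, 23/6) → Z = 607/18
  (-2/7, 20/7) → Z = 170/7
  (-29/40, 293/80) → Z = 1317/40

The maximum is at (-11/18, 23/6). Substituting into each constraint, equality holds for (i) and (ii); the remaining constraints have slack.

(i) and (ii)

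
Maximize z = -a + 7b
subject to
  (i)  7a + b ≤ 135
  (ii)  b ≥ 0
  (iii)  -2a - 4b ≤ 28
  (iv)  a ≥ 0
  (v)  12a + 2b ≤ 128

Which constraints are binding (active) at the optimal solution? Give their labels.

Extreme points and z = -a + 7b:
  (0, 0) → z = 0
  (32/3, 0) → z = -32/3
  (0, 64) → z = 448

The maximum is at (0, 64). Substituting into each constraint, equality holds for (iv) and (v); the remaining constraints have slack.

(iv) and (v)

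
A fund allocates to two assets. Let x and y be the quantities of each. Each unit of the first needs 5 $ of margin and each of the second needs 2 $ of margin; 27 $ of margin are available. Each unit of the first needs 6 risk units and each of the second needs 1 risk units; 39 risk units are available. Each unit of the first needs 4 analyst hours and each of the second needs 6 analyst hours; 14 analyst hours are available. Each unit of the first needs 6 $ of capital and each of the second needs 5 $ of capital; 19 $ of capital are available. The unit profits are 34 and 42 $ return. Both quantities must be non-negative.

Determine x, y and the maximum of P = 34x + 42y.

Corner points and P = 34x + 42y:
  (0, 0) → P = 0
  (0, 7/3) → P = 98
  (19/6, 0) → P = 323/3
  (11/4, 1/2) → P = 229/2

At the optimal vertex, 4x + 6y = 14 and 6x + 5y = 19.
Solving simultaneously gives x = 11/4, y = 1/2.

x = 11/4, y = 1/2, maximum P = 229/2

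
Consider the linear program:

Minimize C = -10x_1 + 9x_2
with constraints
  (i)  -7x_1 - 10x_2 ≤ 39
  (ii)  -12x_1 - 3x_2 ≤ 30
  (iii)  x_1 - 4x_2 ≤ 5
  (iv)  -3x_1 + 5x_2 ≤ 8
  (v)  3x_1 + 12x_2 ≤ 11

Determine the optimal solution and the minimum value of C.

Extreme points and C = -10x_1 + 9x_2:
  (-35/17, -30/17) → C = 80/17
  (-58/23, 2/23) → C = 26
  (13/3, -1/6) → C = -269/6
  (-41/51, 19/17) → C = 923/51

x_1 = 13/3, x_2 = -1/6, minimum C = -269/6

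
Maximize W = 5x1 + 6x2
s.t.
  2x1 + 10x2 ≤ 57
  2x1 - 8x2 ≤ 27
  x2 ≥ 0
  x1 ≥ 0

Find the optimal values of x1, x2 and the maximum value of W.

The optimum lies where 2x1 + 10x2 = 57 and 2x1 - 8x2 = 27.
Solving simultaneously gives x1 = 121/6, x2 = 5/3.

x1 = 121/6, x2 = 5/3, maximum W = 665/6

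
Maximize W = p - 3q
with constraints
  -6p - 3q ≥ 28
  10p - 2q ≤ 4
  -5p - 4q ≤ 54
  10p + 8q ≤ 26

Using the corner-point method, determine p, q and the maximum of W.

Corner points and W = p - 3q:
  (-22/21, -152/21) → W = 62/3
  (-151/9, 218/9) → W = -805/9
  (-46/25, -56/5) → W = 794/25
The feasible region is unbounded (it extends along (-4, 5)), but W strictly decreases along every unbounded feasible direction, so there is no improving ray and the maximum is attained at a vertex.

p = -46/25, q = -56/5, maximum W = 794/25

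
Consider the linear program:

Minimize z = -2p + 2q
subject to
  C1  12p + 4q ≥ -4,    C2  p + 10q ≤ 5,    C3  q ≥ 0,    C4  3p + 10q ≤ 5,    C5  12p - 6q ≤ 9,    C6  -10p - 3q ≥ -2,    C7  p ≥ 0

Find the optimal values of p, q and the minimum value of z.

p = 1/5, q = 0, minimum z = -2/5

Corner points and z = -2p + 2q:
  (0, 1/2) → z = 1
  (1/5, 0) → z = -2/5
  (0, 0) → z = 0
  (5/91, 44/91) → z = 6/7

The optimum lies where q = 0 and -10p - 3q = -2.
Solving simultaneously gives p = 1/5, q = 0.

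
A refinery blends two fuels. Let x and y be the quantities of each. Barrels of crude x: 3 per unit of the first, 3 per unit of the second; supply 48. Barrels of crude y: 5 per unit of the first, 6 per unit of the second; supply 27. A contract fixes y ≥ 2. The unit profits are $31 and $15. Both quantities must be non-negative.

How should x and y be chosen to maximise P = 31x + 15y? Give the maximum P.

x = 3, y = 2, maximum P = 123

The binding constraints are 5x + 6y = 27 and y = 2.
Solving simultaneously gives x = 3, y = 2.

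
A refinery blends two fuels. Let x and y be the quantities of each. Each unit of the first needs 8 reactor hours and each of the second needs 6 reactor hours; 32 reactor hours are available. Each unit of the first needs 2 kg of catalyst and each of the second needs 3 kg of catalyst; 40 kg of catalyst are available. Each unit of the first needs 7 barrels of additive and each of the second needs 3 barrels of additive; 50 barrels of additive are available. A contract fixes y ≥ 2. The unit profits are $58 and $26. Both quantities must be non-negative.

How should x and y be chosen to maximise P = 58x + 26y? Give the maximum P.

x = 5/2, y = 2, maximum P = 197

Corner points and P = 58x + 26y:
  (0, 16/3) → P = 416/3
  (0, 2) → P = 52
  (5/2, 2) → P = 197

The binding constraints are 8x + 6y = 32 and y = 2.
Solving simultaneously gives x = 5/2, y = 2.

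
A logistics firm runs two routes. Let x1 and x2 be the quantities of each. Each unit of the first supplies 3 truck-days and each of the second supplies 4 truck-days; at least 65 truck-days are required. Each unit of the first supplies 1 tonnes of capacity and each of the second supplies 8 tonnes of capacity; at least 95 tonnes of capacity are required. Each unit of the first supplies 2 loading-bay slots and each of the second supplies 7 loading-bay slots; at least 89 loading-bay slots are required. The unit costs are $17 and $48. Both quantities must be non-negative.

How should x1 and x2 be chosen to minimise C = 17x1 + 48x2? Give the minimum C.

Corner points and C = 17x1 + 48x2:
  (0, 65/4) → C = 780
  (95, 0) → C = 1615
  (7, 11) → C = 647
The feasible region is unbounded (it extends along (0, 1), (1, 0)), but C strictly increases along every unbounded feasible direction, so there is no improving ray and the minimum is attained at a vertex.

At the optimal vertex, 3x1 + 4x2 = 65 and x1 + 8x2 = 95.
Solving simultaneously gives x1 = 7, x2 = 11.

x1 = 7, x2 = 11, minimum C = 647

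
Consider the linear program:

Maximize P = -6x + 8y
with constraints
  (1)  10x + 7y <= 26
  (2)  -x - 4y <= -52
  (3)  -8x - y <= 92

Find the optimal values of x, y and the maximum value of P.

Extreme points and P = -6x + 8y:
  (-260/33, 494/33) → P = 5512/33
  (-335/23, 564/23) → P = 6522/23
  (-420/31, 508/31) → P = 6584/31

At the optimal vertex, 10x + 7y = 26 and -8x - y = 92.
Solving simultaneously gives x = -335/23, y = 564/23.

x = -335/23, y = 564/23, maximum P = 6522/23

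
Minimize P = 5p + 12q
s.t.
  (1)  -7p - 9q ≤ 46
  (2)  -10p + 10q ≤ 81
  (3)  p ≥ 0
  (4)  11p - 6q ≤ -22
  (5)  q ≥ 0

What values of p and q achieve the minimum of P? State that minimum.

p = 0, q = 11/3, minimum P = 44

The optimum lies where p = 0 and 11p - 6q = -22.
Solving simultaneously gives p = 0, q = 11/3.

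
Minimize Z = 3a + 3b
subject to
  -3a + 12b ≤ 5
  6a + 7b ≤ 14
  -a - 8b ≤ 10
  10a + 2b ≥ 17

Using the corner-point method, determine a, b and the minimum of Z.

a = 2, b = -3/2, minimum Z = 3/2

Extreme points and Z = 3a + 3b:
  (182/41, -74/41) → Z = 324/41
  (91/58, 19/29) → Z = 387/58
  (2, -3/2) → Z = 3/2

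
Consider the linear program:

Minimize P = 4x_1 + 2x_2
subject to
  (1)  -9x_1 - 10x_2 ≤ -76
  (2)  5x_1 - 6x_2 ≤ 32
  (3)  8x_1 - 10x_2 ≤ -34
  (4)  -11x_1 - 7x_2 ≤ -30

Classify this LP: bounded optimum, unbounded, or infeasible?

unbounded

From the feasible point (42/17, 457/85), moving in the direction (-7, 11) keeps every constraint satisfied while P decreases without bound.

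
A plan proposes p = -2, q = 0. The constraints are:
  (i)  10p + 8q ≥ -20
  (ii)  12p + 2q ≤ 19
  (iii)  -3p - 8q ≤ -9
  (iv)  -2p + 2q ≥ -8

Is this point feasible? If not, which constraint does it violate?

not feasible — violates (iii)

Constraint (iii): -3p - 8q = 6, which is not ≤ -9. All other constraints are satisfied.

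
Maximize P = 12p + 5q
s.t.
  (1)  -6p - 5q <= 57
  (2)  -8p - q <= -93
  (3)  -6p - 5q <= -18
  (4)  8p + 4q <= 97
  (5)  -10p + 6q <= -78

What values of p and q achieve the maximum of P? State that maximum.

p = 413/16, q = -219/8, maximum P = 1383/8

Vertices and P = 12p + 5q:
  (447/34, -207/17) → P = 1647/17
  (275/24, 4/3) → P = 865/6
  (413/16, -219/8) → P = 1383/8

The optimum lies where -6p - 5q = -18 and 8p + 4q = 97.
Solving simultaneously gives p = 413/16, q = -219/8.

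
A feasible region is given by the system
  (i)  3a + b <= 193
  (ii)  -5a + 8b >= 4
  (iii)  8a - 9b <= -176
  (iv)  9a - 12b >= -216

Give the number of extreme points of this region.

3

The feasible vertices (each the meet of two boundaries and inside every other half-plane) are:
  (-1372/19, -848/19)
  (-140, -87)
  (-56/5, 48/5)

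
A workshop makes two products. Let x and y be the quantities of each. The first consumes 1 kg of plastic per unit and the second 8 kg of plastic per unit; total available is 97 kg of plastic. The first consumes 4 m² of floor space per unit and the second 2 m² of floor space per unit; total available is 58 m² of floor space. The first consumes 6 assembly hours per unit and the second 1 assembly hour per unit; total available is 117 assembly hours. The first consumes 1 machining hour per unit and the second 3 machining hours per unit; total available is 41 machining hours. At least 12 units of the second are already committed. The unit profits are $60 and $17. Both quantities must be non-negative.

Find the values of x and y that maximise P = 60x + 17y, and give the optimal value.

Vertices and P = 60x + 17y:
  (0, 97/8) → P = 1649/8
  (0, 12) → P = 204
  (1, 12) → P = 264

x = 1, y = 12, maximum P = 264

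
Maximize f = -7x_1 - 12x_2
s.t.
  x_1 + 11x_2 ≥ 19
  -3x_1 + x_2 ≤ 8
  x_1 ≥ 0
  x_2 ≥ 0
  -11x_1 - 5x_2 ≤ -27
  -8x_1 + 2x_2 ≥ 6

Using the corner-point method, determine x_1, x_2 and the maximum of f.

x_1 = 12/31, x_2 = 141/31, maximum f = -1776/31

Feasible corners and f = -7x_1 - 12x_2:
  (0, 8) → f = -96
  (5, 23) → f = -311
  (0, 27/5) → f = -324/5
  (12/31, 141/31) → f = -1776/31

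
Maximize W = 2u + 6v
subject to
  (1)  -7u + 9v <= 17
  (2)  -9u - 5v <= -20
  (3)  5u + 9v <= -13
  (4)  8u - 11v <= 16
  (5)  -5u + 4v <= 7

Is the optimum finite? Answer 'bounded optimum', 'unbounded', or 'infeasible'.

The boundaries -7u + 9v = 17 and -9u - 5v = -20 meet at (95/116, 293/116), but that point violates 5u + 9v ≤ -13. Every candidate vertex is excluded by some other constraint, so the feasible region is empty.

infeasible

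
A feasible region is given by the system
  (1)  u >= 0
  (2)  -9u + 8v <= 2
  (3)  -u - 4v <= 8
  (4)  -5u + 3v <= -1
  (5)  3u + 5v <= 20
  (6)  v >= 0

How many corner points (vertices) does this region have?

Intersecting each pair of boundary lines and keeping only the points that satisfy every inequality leaves:
  (14/13, 19/13)
  (50/23, 62/23)
  (1/5, 0)
  (20/3, 0)

4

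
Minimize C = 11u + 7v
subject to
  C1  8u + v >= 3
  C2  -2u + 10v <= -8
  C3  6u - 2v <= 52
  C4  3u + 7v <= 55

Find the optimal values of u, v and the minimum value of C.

Feasible corners and C = 11u + 7v:
  (19/41, -29/41) → C = 6/41
  (29/11, -199/11) → C = -1074/11
  (9, 1) → C = 106

The optimum lies where 8u + v = 3 and 6u - 2v = 52.
Solving simultaneously gives u = 29/11, v = -199/11.

u = 29/11, v = -199/11, minimum C = -1074/11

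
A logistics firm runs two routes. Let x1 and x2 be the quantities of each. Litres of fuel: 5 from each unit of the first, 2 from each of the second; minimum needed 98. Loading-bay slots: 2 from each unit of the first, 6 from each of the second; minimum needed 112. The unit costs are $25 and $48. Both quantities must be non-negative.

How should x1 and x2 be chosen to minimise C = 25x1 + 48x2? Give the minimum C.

x1 = 14, x2 = 14, minimum C = 1022

The feasible region is unbounded (it extends along (0, 1), (1, 0)), but C strictly increases along every unbounded feasible direction, so there is no improving ray and the minimum is attained at a vertex.

The binding constraints are 5x1 + 2x2 = 98 and 2x1 + 6x2 = 112.
Solving simultaneously gives x1 = 14, x2 = 14.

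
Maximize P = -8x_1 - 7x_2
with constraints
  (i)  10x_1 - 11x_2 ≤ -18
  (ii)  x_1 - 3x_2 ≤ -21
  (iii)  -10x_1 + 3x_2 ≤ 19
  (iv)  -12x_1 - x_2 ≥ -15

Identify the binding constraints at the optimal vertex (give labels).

Feasible corners and P = -8x_1 - 7x_2:
  (2/9, 191/27) → P = -1385/27
  (24/37, 267/37) → P = -2061/37
  (13/23, 189/23) → P = -1427/23

The maximum is at (2/9, 191/27). Substituting into each constraint, equality holds for (ii) and (iii); the remaining constraints have slack.

(ii) and (iii)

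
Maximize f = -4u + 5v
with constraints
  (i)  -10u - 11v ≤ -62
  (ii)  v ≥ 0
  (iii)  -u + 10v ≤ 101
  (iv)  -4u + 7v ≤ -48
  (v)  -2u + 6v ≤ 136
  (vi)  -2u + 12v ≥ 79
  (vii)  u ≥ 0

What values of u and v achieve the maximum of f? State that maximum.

u = 1129/34, v = 206/17, maximum f = -1228/17

Feasible corners and f = -4u + 5v:
  (1187/33, 452/33) → f = -2488/33
  (211/4, 123/8) → f = -1073/8
  (1129/34, 206/17) → f = -1228/17

At the optimal vertex, -4u + 7v = -48 and -2u + 12v = 79.
Solving simultaneously gives u = 1129/34, v = 206/17.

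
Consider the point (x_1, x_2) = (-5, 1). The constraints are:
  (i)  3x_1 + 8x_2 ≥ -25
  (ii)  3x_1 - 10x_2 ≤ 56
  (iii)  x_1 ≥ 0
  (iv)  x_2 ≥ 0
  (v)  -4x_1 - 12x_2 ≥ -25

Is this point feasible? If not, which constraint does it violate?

Constraint (iii): x_1 = -5, which is not ≥ 0. All other constraints are satisfied.

not feasible — violates (iii)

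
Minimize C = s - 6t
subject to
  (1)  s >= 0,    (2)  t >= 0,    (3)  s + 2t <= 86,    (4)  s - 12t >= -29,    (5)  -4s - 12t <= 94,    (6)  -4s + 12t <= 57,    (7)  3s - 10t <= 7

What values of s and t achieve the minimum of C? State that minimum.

s = 0, t = 29/12, minimum C = -29/2

Feasible corners and C = s - 6t:
  (0, 0) → C = 0
  (0, 29/12) → C = -29/2
  (7/3, 0) → C = 7/3
  (187/13, 47/13) → C = -95/13

The binding constraints are s = 0 and s - 12t = -29.
Solving simultaneously gives s = 0, t = 29/12.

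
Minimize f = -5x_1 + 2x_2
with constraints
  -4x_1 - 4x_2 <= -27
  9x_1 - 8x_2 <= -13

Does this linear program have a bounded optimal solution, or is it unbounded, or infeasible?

From the feasible point (41/17, 295/68), moving in the direction (8, 9) keeps every constraint satisfied while f decreases without bound.

unbounded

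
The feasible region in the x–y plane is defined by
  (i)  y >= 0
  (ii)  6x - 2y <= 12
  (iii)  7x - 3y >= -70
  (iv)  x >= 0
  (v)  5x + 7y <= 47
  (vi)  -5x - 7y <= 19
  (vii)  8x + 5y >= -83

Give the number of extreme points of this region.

Intersecting each pair of boundary lines and keeping only the points that satisfy every inequality leaves:
  (2, 0)
  (0, 0)
  (89/26, 111/26)
  (0, 47/7)

4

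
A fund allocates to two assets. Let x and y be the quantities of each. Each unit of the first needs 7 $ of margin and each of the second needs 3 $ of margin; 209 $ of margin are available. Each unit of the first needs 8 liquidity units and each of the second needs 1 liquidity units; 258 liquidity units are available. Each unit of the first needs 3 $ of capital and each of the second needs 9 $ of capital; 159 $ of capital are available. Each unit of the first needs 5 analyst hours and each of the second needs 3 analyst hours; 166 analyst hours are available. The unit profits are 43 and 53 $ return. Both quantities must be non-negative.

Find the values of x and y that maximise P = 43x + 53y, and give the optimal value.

Vertices and P = 43x + 53y:
  (0, 0) → P = 0
  (0, 53/3) → P = 2809/3
  (209/7, 0) → P = 8987/7
  (26, 9) → P = 1595

The optimum lies where 7x + 3y = 209 and 3x + 9y = 159.
Solving simultaneously gives x = 26, y = 9.

x = 26, y = 9, maximum P = 1595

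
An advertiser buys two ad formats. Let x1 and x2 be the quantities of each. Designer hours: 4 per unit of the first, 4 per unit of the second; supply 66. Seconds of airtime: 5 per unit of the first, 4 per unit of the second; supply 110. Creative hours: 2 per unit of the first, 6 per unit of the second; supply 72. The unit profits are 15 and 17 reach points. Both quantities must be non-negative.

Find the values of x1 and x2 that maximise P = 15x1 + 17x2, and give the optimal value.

x1 = 27/4, x2 = 39/4, maximum P = 267

Extreme points and P = 15x1 + 17x2:
  (0, 0) → P = 0
  (0, 12) → P = 204
  (33/2, 0) → P = 495/2
  (27/4, 39/4) → P = 267

The binding constraints are 4x1 + 4x2 = 66 and 2x1 + 6x2 = 72.
Solving simultaneously gives x1 = 27/4, x2 = 39/4.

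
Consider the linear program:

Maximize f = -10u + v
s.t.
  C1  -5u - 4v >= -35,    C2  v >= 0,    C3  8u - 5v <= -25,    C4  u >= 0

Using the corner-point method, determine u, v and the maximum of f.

u = 0, v = 35/4, maximum f = 35/4

Vertices and f = -10u + v:
  (25/19, 135/19) → f = -115/19
  (0, 35/4) → f = 35/4
  (0, 5) → f = 5

The optimum lies where -5u - 4v = -35 and u = 0.
Solving simultaneously gives u = 0, v = 35/4.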